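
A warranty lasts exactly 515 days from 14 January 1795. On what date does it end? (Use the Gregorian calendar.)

+365 (one year) → Jan 14, 1796 (150 left).
Jan has 31 days: +18 → Feb 1, 1796 (132 left).
Feb has 29 days: +29 → Mar 1, 1796 (103 left).
Mar has 31 days: +31 → Apr 1, 1796 (72 left).
Apr has 30 days: +30 → May 1, 1796 (42 left).
May has 31 days: +31 → Jun 1, 1796 (11 left).
+11 → Jun 12, 1796.

June 12, 1796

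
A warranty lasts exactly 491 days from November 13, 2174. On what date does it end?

+365 (one year) → Nov 13, 2175 (126 left).
Nov has 30 days: +18 → Dec 1, 2175 (108 left).
Dec has 31 days: +31 → Jan 1, 2176 (77 left).
Jan has 31 days: +31 → Feb 1, 2176 (46 left).
Feb has 29 days: +29 → Mar 1, 2176 (17 left).
+17 → Mar 18, 2176.

March 18, 2176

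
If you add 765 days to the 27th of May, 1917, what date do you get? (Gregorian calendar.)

July 1, 1919

+365 (one year) → May 27, 1918 (400 left).
May has 31 days: +5 → Jun 1, 1918 (395 left).
Jun has 30 days: +30 → Jul 1, 1918 (365 left).
Jul has 31 days: +31 → Aug 1, 1918 (334 left).
Aug has 31 days: +31 → Sep 1, 1918 (303 left).
Sep has 30 days: +30 → Oct 1, 1918 (273 left).
Oct has 31 days: +31 → Nov 1, 1918 (242 left).
Nov has 30 days: +30 → Dec 1, 1918 (212 left).
Dec has 31 days: +31 → Jan 1, 1919 (181 left).
Jan has 31 days: +31 → Feb 1, 1919 (150 left).
Feb has 28 days: +28 → Mar 1, 1919 (122 left).
Mar has 31 days: +31 → Apr 1, 1919 (91 left).
Apr has 30 days: +30 → May 1, 1919 (61 left).
May has 31 days: +31 → Jun 1, 1919 (30 left).
Jun has 30 days: +30 → Jul 1, 1919 (0 left).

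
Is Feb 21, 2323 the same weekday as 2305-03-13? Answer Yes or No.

From Mar 13, 2305 to Feb 21, 2323 is 6554 days.
6554 mod 7 = 2, so they are different weekdays.
(Mar 13, 2305 is a Monday; Feb 21, 2323 is a Wednesday.)

No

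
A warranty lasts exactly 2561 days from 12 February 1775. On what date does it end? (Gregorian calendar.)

+365 (one year) → Feb 12, 1776 (2196 left).
+366 (one year; includes Feb 29, 1776) → Feb 12, 1777 (1830 left).
+365 (one year) → Feb 12, 1778 (1465 left).
+365 (one year) → Feb 12, 1779 (1100 left).
+365 (one year) → Feb 12, 1780 (735 left).
+366 (one year; includes Feb 29, 1780) → Feb 12, 1781 (369 left).
Feb has 28 days: +17 → Mar 1, 1781 (352 left).
Mar has 31 days: +31 → Apr 1, 1781 (321 left).
Apr has 30 days: +30 → May 1, 1781 (291 left).
May has 31 days: +31 → Jun 1, 1781 (260 left).
Jun has 30 days: +30 → Jul 1, 1781 (230 left).
Jul has 31 days: +31 → Aug 1, 1781 (199 left).
Aug has 31 days: +31 → Sep 1, 1781 (168 left).
Sep has 30 days: +30 → Oct 1, 1781 (138 left).
Oct has 31 days: +31 → Nov 1, 1781 (107 left).
Nov has 30 days: +30 → Dec 1, 1781 (77 left).
Dec has 31 days: +31 → Jan 1, 1782 (46 left).
Jan has 31 days: +31 → Feb 1, 1782 (15 left).
+15 → Feb 16, 1782.

February 16, 1782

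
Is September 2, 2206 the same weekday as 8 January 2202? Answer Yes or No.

From Jan 8, 2202 to Sep 2, 2206 is 1698 days.
1698 mod 7 = 4, so they are different weekdays.
(Jan 8, 2202 is a Friday; Sep 2, 2206 is a Tuesday.)

No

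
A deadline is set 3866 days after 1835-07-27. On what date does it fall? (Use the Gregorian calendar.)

February 25, 1846

+366 (one year; includes Feb 29, 1836) → Jul 27, 1836 (3500 left).
+365 (one year) → Jul 27, 1837 (3135 left).
+365 (one year) → Jul 27, 1838 (2770 left).
+365 (one year) → Jul 27, 1839 (2405 left).
+366 (one year; includes Feb 29, 1840) → Jul 27, 1840 (2039 left).
+365 (one year) → Jul 27, 1841 (1674 left).
+365 (one year) → Jul 27, 1842 (1309 left).
+365 (one year) → Jul 27, 1843 (944 left).
+366 (one year; includes Feb 29, 1844) → Jul 27, 1844 (578 left).
+365 (one year) → Jul 27, 1845 (213 left).
Jul has 31 days: +5 → Aug 1, 1845 (208 left).
Aug has 31 days: +31 → Sep 1, 1845 (177 left).
Sep has 30 days: +30 → Oct 1, 1845 (147 left).
Oct has 31 days: +31 → Nov 1, 1845 (116 left).
Nov has 30 days: +30 → Dec 1, 1845 (86 left).
Dec has 31 days: +31 → Jan 1, 1846 (55 left).
Jan has 31 days: +31 → Feb 1, 1846 (24 left).
+24 → Feb 25, 1846.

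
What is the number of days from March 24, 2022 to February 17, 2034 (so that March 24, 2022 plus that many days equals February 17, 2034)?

Mar 24, 2022 → Mar 24, 2023: 365 days.
Mar 24, 2023 → Mar 24, 2024: 366 days (Feb 29, 2024 is in that span).
Mar 24, 2024 → Mar 24, 2025: 365 days.
Mar 24, 2025 → Mar 24, 2026: 365 days.
Mar 24, 2026 → Mar 24, 2027: 365 days.
Mar 24, 2027 → Mar 24, 2028: 366 days (Feb 29, 2028 is in that span).
Mar 24, 2028 → Mar 24, 2029: 365 days.
Mar 24, 2029 → Mar 24, 2030: 365 days.
Mar 24, 2030 → Mar 24, 2031: 365 days.
Mar 24, 2031 → Mar 24, 2032: 366 days (Feb 29, 2032 is in that span).
Mar 24, 2032 → Mar 24, 2033: 365 days.
Mar 24, 2033 → Apr 24, 2033: 31 days (March has 31).
Apr 24, 2033 → May 24, 2033: 30 days (April has 30).
May 24, 2033 → Jun 24, 2033: 31 days (May has 31).
Jun 24, 2033 → Jul 24, 2033: 30 days (June has 30).
Jul 24, 2033 → Aug 24, 2033: 31 days (July has 31).
Aug 24, 2033 → Sep 24, 2033: 31 days (August has 31).
Sep 24, 2033 → Oct 24, 2033: 30 days (September has 30).
Oct 24, 2033 → Nov 24, 2033: 31 days (October has 31).
Nov 24, 2033 → Dec 24, 2033: 30 days (November has 30).
Dec 24, 2033 → Jan 24, 2034: 31 days (December has 31).
Jan 24, 2034 → Feb 17, 2034: 24 days.
Total: 4348 days.

4348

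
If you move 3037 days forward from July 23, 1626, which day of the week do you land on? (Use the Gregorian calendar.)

Wednesday

First find the weekday of Jul 23, 1626. Doomsday rule: the anchor day for the 1600s is Tuesday. For year 26: 26÷12 = 2 r 2, and 2÷4 = 0, so 2+2+0 = 4.
Tuesday + 4 ≡ Saturday — that's 1626's doomsday.
In July the doomsday date is Jul 11.
Jul 23 is 12 days after Jul 11; 12 mod 7 = 5, so Saturday + 5 = Thursday.
3037 mod 7 = 6, so 3037 days after a Thursday is Thursday + 6 = Wednesday.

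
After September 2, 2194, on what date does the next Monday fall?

Sep 2, 2194 is a Tuesday.
From Tuesday to the next Monday is 6 days.
Sep 2, 2194 + 6 = Sep 8, 2194.

September 8, 2194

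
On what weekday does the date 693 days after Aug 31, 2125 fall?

First find the weekday of Aug 31, 2125. Doomsday rule: the anchor day for the 2100s is Sunday. For year 25: 25÷12 = 2 r 1, and 1÷4 = 0, so 2+1+0 = 3.
Sunday + 3 ≡ Wednesday — that's 2125's doomsday.
In August the doomsday date is Aug 8.
Aug 31 is 23 days after Aug 8; 23 mod 7 = 2, so Wednesday + 2 = Friday.
693 mod 7 = 0, so 693 days after a Friday is Friday + 0 = Friday.

Friday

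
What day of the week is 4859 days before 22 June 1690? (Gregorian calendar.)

Jun 22, 1690 is a Thursday.
4859 mod 7 = 1, so 4859 days before a Thursday is Thursday − 1 = Wednesday.

Wednesday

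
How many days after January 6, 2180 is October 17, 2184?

1746

Jan 6, 2180 → Jan 6, 2181: 366 days (Feb 29, 2180 is in that span).
Jan 6, 2181 → Jan 6, 2182: 365 days.
Jan 6, 2182 → Jan 6, 2183: 365 days.
Jan 6, 2183 → Jan 6, 2184: 365 days.
Jan 6, 2184 → Feb 6, 2184: 31 days (January has 31).
Feb 6, 2184 → Mar 6, 2184: 29 days (February has 29).
Mar 6, 2184 → Apr 6, 2184: 31 days (March has 31).
Apr 6, 2184 → May 6, 2184: 30 days (April has 30).
May 6, 2184 → Jun 6, 2184: 31 days (May has 31).
Jun 6, 2184 → Jul 6, 2184: 30 days (June has 30).
Jul 6, 2184 → Aug 6, 2184: 31 days (July has 31).
Aug 6, 2184 → Sep 6, 2184: 31 days (August has 31).
Sep 6, 2184 → Oct 6, 2184: 30 days (September has 30).
Oct 6, 2184 → Oct 17, 2184: 11 days.
Total: 1746 days.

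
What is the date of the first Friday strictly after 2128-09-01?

September 3, 2128

Sep 1, 2128 is a Wednesday.
From Wednesday to the next Friday is 2 days.
Sep 1, 2128 + 2 = Sep 3, 2128.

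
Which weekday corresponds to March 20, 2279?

Thursday

Doomsday rule: the anchor day for the 2200s is Friday. For year 79: 79÷12 = 6 r 7, and 7÷4 = 1, so 6+7+1 = 14.
Friday + 14 ≡ Friday — that's 2279's doomsday.
In March the doomsday date is Mar 14.
Mar 20 is 6 days after Mar 14; 6 mod 7 = 6, so Friday + 6 = Thursday.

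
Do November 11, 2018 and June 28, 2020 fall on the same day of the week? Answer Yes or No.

From Nov 11, 2018 to Jun 28, 2020 is 595 days.
595 mod 7 = 0, so they are the same weekday.
(Nov 11, 2018 is a Sunday; Jun 28, 2020 is a Sunday.)

Yes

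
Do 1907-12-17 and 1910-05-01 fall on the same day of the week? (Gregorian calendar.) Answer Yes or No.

No

From Dec 17, 1907 to May 1, 1910 is 866 days.
866 mod 7 = 5, so they are different weekdays.
(Dec 17, 1907 is a Tuesday; May 1, 1910 is a Sunday.)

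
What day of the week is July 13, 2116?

Monday

January 1, 2116 is a Wednesday.
Jan 1, 2116 → Feb 1, 2116: 31 days (January has 31).
Feb 1, 2116 → Mar 1, 2116: 29 days (February has 29).
Mar 1, 2116 → Apr 1, 2116: 31 days (March has 31).
Apr 1, 2116 → May 1, 2116: 30 days (April has 30).
May 1, 2116 → Jun 1, 2116: 31 days (May has 31).
Jun 1, 2116 → Jul 1, 2116: 30 days (June has 30).
Jul 1, 2116 → Jul 13, 2116: 12 days.
Total: 194 days.
194 mod 7 = 5, so Wednesday + 5 = Monday.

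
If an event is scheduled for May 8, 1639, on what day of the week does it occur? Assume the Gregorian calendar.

Doomsday rule: the anchor day for the 1600s is Tuesday. For year 39: 39÷12 = 3 r 3, and 3÷4 = 0, so 3+3+0 = 6.
Tuesday + 6 ≡ Monday — that's 1639's doomsday.
In May the doomsday date is May 9.
May 8 is 1 day before May 9; 1 mod 7 = 1, so Monday − 1 = Sunday.

Sunday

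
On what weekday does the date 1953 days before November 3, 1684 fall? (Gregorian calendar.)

Nov 3, 1684 is a Friday.
1953 mod 7 = 0, so 1953 days before a Friday is Friday − 0 = Friday.

Friday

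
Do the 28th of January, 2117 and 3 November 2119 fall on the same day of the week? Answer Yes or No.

No

From Jan 28, 2117 to Nov 3, 2119 is 1009 days.
1009 mod 7 = 1, so they are different weekdays.
(Jan 28, 2117 is a Thursday; Nov 3, 2119 is a Friday.)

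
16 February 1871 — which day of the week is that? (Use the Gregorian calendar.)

Doomsday rule: the anchor day for the 1800s is Friday. For year 71: 71÷12 = 5 r 11, and 11÷4 = 2, so 5+11+2 = 18.
Friday + 18 ≡ Tuesday — that's 1871's doomsday.
In February the doomsday date is Feb 28 (1871 is not a leap year).
Feb 16 is 12 days before Feb 28; 12 mod 7 = 5, so Tuesday − 5 = Thursday.

Thursday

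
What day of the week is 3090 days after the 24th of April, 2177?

Apr 24, 2177 is a Thursday.
3090 mod 7 = 3, so 3090 days after a Thursday is Thursday + 3 = Sunday.

Sunday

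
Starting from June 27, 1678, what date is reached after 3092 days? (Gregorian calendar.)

+365 (one year) → Jun 27, 1679 (2727 left).
+366 (one year; includes Feb 29, 1680) → Jun 27, 1680 (2361 left).
+365 (one year) → Jun 27, 1681 (1996 left).
+365 (one year) → Jun 27, 1682 (1631 left).
+365 (one year) → Jun 27, 1683 (1266 left).
+366 (one year; includes Feb 29, 1684) → Jun 27, 1684 (900 left).
+365 (one year) → Jun 27, 1685 (535 left).
+365 (one year) → Jun 27, 1686 (170 left).
Jun has 30 days: +4 → Jul 1, 1686 (166 left).
Jul has 31 days: +31 → Aug 1, 1686 (135 left).
Aug has 31 days: +31 → Sep 1, 1686 (104 left).
Sep has 30 days: +30 → Oct 1, 1686 (74 left).
Oct has 31 days: +31 → Nov 1, 1686 (43 left).
Nov has 30 days: +30 → Dec 1, 1686 (13 left).
+13 → Dec 14, 1686.

December 14, 1686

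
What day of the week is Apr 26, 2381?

Sunday

Doomsday rule: the anchor day for the 2300s is Wednesday. For year 81: 81÷12 = 6 r 9, and 9÷4 = 2, so 6+9+2 = 17.
Wednesday + 17 ≡ Saturday — that's 2381's doomsday.
In April the doomsday date is Apr 4.
Apr 26 is 22 days after Apr 4; 22 mod 7 = 1, so Saturday + 1 = Sunday.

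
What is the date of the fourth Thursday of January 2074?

January 1, 2074 is a Monday.
The first Thursday is therefore January 4 (3 days later).
The fourth Thursday is 4 + 3×7 = January 25.

January 25, 2074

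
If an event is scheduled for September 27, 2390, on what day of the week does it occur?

Thursday

Doomsday rule: the anchor day for the 2300s is Wednesday. For year 90: 90÷12 = 7 r 6, and 6÷4 = 1, so 7+6+1 = 14.
Wednesday + 14 ≡ Wednesday — that's 2390's doomsday.
In September the doomsday date is Sep 5.
Sep 27 is 22 days after Sep 5; 22 mod 7 = 1, so Wednesday + 1 = Thursday.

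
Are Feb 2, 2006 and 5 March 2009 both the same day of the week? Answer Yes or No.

From Feb 2, 2006 to Mar 5, 2009 is 1127 days.
1127 mod 7 = 0, so they are the same weekday.
(Feb 2, 2006 is a Thursday; Mar 5, 2009 is a Thursday.)

Yes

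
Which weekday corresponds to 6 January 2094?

Wednesday

January 1, 2094 is a Friday.
Jan 1, 2094 → Jan 6, 2094: 5 days.
Total: 5 days.
5 mod 7 = 5, so Friday + 5 = Wednesday.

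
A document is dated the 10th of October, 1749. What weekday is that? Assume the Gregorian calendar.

Doomsday rule: the anchor day for the 1700s is Sunday. For year 49: 49÷12 = 4 r 1, and 1÷4 = 0, so 4+1+0 = 5.
Sunday + 5 ≡ Friday — that's 1749's doomsday.
In October the doomsday date is Oct 10.
Oct 10 is the doomsday itself: Friday.

Friday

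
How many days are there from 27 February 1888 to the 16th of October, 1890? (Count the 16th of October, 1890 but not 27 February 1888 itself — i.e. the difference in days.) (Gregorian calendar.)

962

Feb 27, 1888 → Feb 27, 1889: 366 days (Feb 29, 1888 is in that span).
Feb 27, 1889 → Feb 27, 1890: 365 days.
Feb 27, 1890 → Mar 27, 1890: 28 days (February has 28).
Mar 27, 1890 → Apr 27, 1890: 31 days (March has 31).
Apr 27, 1890 → May 27, 1890: 30 days (April has 30).
May 27, 1890 → Jun 27, 1890: 31 days (May has 31).
Jun 27, 1890 → Jul 27, 1890: 30 days (June has 30).
Jul 27, 1890 → Aug 27, 1890: 31 days (July has 31).
Aug 27, 1890 → Sep 27, 1890: 31 days (August has 31).
Sep 27, 1890 → Oct 16, 1890: 19 days.
Total: 962 days.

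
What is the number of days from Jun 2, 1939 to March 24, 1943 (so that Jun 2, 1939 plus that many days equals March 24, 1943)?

1391

Jun 2, 1939 → Jun 2, 1940: 366 days (Feb 29, 1940 is in that span).
Jun 2, 1940 → Jun 2, 1941: 365 days.
Jun 2, 1941 → Jun 2, 1942: 365 days.
Jun 2, 1942 → Jul 2, 1942: 30 days (June has 30).
Jul 2, 1942 → Aug 2, 1942: 31 days (July has 31).
Aug 2, 1942 → Sep 2, 1942: 31 days (August has 31).
Sep 2, 1942 → Oct 2, 1942: 30 days (September has 30).
Oct 2, 1942 → Nov 2, 1942: 31 days (October has 31).
Nov 2, 1942 → Dec 2, 1942: 30 days (November has 30).
Dec 2, 1942 → Jan 2, 1943: 31 days (December has 31).
Jan 2, 1943 → Feb 2, 1943: 31 days (January has 31).
Feb 2, 1943 → Mar 2, 1943: 28 days (February has 28).
Mar 2, 1943 → Mar 24, 1943: 22 days.
Total: 1391 days.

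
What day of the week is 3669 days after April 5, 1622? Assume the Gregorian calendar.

Wednesday

First find the weekday of Apr 5, 1622. Doomsday rule: the anchor day for the 1600s is Tuesday. For year 22: 22÷12 = 1 r 10, and 10÷4 = 2, so 1+10+2 = 13.
Tuesday + 13 ≡ Monday — that's 1622's doomsday.
In April the doomsday date is Apr 4.
Apr 5 is 1 day after Apr 4; 1 mod 7 = 1, so Monday + 1 = Tuesday.
3669 mod 7 = 1, so 3669 days after a Tuesday is Tuesday + 1 = Wednesday.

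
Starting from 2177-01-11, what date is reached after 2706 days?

+365 (one year) → Jan 11, 2178 (2341 left).
+365 (one year) → Jan 11, 2179 (1976 left).
+365 (one year) → Jan 11, 2180 (1611 left).
+366 (one year; includes Feb 29, 2180) → Jan 11, 2181 (1245 left).
+365 (one year) → Jan 11, 2182 (880 left).
+365 (one year) → Jan 11, 2183 (515 left).
+365 (one year) → Jan 11, 2184 (150 left).
Jan has 31 days: +21 → Feb 1, 2184 (129 left).
Feb has 29 days: +29 → Mar 1, 2184 (100 left).
Mar has 31 days: +31 → Apr 1, 2184 (69 left).
Apr has 30 days: +30 → May 1, 2184 (39 left).
May has 31 days: +31 → Jun 1, 2184 (8 left).
+8 → Jun 9, 2184.

June 9, 2184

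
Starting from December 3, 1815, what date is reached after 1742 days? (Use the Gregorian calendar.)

September 9, 1820

+366 (one year; includes Feb 29, 1816) → Dec 3, 1816 (1376 left).
+365 (one year) → Dec 3, 1817 (1011 left).
+365 (one year) → Dec 3, 1818 (646 left).
+365 (one year) → Dec 3, 1819 (281 left).
Dec has 31 days: +29 → Jan 1, 1820 (252 left).
Jan has 31 days: +31 → Feb 1, 1820 (221 left).
Feb has 29 days: +29 → Mar 1, 1820 (192 left).
Mar has 31 days: +31 → Apr 1, 1820 (161 left).
Apr has 30 days: +30 → May 1, 1820 (131 left).
May has 31 days: +31 → Jun 1, 1820 (100 left).
Jun has 30 days: +30 → Jul 1, 1820 (70 left).
Jul has 31 days: +31 → Aug 1, 1820 (39 left).
Aug has 31 days: +31 → Sep 1, 1820 (8 left).
+8 → Sep 9, 1820.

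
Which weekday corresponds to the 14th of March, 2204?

Doomsday rule: the anchor day for the 2200s is Friday. For year 04: 4÷12 = 0 r 4, and 4÷4 = 1, so 0+4+1 = 5.
Friday + 5 ≡ Wednesday — that's 2204's doomsday.
In March the doomsday date is Mar 14.
Mar 14 is the doomsday itself: Wednesday.

Wednesday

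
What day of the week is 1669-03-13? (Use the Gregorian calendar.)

Doomsday rule: the anchor day for the 1600s is Tuesday. For year 69: 69÷12 = 5 r 9, and 9÷4 = 2, so 5+9+2 = 16.
Tuesday + 16 ≡ Thursday — that's 1669's doomsday.
In March the doomsday date is Mar 14.
Mar 13 is 1 day before Mar 14; 1 mod 7 = 1, so Thursday − 1 = Wednesday.

Wednesday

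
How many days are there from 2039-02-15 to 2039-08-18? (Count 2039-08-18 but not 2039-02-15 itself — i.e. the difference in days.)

184

Feb 15, 2039 → Mar 15, 2039: 28 days (February has 28).
Mar 15, 2039 → Apr 15, 2039: 31 days (March has 31).
Apr 15, 2039 → May 15, 2039: 30 days (April has 30).
May 15, 2039 → Jun 15, 2039: 31 days (May has 31).
Jun 15, 2039 → Jul 15, 2039: 30 days (June has 30).
Jul 15, 2039 → Aug 15, 2039: 31 days (July has 31).
Aug 15, 2039 → Aug 18, 2039: 3 days.
Total: 184 days.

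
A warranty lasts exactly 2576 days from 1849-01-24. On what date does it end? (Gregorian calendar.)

February 13, 1856

+365 (one year) → Jan 24, 1850 (2211 left).
+365 (one year) → Jan 24, 1851 (1846 left).
+365 (one year) → Jan 24, 1852 (1481 left).
+366 (one year; includes Feb 29, 1852) → Jan 24, 1853 (1115 left).
+365 (one year) → Jan 24, 1854 (750 left).
+365 (one year) → Jan 24, 1855 (385 left).
Jan has 31 days: +8 → Feb 1, 1855 (377 left).
Feb has 28 days: +28 → Mar 1, 1855 (349 left).
Mar has 31 days: +31 → Apr 1, 1855 (318 left).
Apr has 30 days: +30 → May 1, 1855 (288 left).
May has 31 days: +31 → Jun 1, 1855 (257 left).
Jun has 30 days: +30 → Jul 1, 1855 (227 left).
Jul has 31 days: +31 → Aug 1, 1855 (196 left).
Aug has 31 days: +31 → Sep 1, 1855 (165 left).
Sep has 30 days: +30 → Oct 1, 1855 (135 left).
Oct has 31 days: +31 → Nov 1, 1855 (104 left).
Nov has 30 days: +30 → Dec 1, 1855 (74 left).
Dec has 31 days: +31 → Jan 1, 1856 (43 left).
Jan has 31 days: +31 → Feb 1, 1856 (12 left).
+12 → Feb 13, 1856.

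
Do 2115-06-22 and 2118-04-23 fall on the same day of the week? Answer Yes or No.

From Jun 22, 2115 to Apr 23, 2118 is 1036 days.
1036 mod 7 = 0, so they are the same weekday.
(Jun 22, 2115 is a Saturday; Apr 23, 2118 is a Saturday.)

Yes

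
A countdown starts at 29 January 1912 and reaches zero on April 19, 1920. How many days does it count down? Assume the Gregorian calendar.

Jan 29, 1912 → Jan 29, 1913: 366 days (Feb 29, 1912 is in that span).
Jan 29, 1913 → Jan 29, 1914: 365 days.
Jan 29, 1914 → Jan 29, 1915: 365 days.
Jan 29, 1915 → Jan 29, 1916: 365 days.
Jan 29, 1916 → Jan 29, 1917: 366 days (Feb 29, 1916 is in that span).
Jan 29, 1917 → Jan 29, 1918: 365 days.
Jan 29, 1918 → Jan 29, 1919: 365 days.
Jan 29, 1919 → Jan 29, 1920: 365 days.
Jan 29, 1920 → Feb 29, 1920: 31 days (January has 31).
Feb 29, 1920 → Mar 29, 1920: 29 days (February has 29).
Mar 29, 1920 → Apr 19, 1920: 21 days.
Total: 3003 days.

3003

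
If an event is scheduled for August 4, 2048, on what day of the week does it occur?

Tuesday

Doomsday rule: the anchor day for the 2000s is Tuesday. For year 48: 48÷12 = 4 r 0, and 0÷4 = 0, so 4+0+0 = 4.
Tuesday + 4 ≡ Saturday — that's 2048's doomsday.
In August the doomsday date is Aug 8.
Aug 4 is 4 days before Aug 8; 4 mod 7 = 4, so Saturday − 4 = Tuesday.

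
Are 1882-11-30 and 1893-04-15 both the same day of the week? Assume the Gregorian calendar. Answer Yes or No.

From Nov 30, 1882 to Apr 15, 1893 is 3789 days.
3789 mod 7 = 2, so they are different weekdays.
(Nov 30, 1882 is a Thursday; Apr 15, 1893 is a Saturday.)

No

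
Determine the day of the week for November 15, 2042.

Saturday

January 1, 2042 is a Wednesday.
Jan 1, 2042 → Feb 1, 2042: 31 days (January has 31).
Feb 1, 2042 → Mar 1, 2042: 28 days (February has 28).
Mar 1, 2042 → Apr 1, 2042: 31 days (March has 31).
Apr 1, 2042 → May 1, 2042: 30 days (April has 30).
May 1, 2042 → Jun 1, 2042: 31 days (May has 31).
Jun 1, 2042 → Jul 1, 2042: 30 days (June has 30).
Jul 1, 2042 → Aug 1, 2042: 31 days (July has 31).
Aug 1, 2042 → Sep 1, 2042: 31 days (August has 31).
Sep 1, 2042 → Oct 1, 2042: 30 days (September has 30).
Oct 1, 2042 → Nov 1, 2042: 31 days (October has 31).
Nov 1, 2042 → Nov 15, 2042: 14 days.
Total: 318 days.
318 mod 7 = 3, so Wednesday + 3 = Saturday.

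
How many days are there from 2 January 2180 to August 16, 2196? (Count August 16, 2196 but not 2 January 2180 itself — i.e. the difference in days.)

6071

Jan 2, 2180 → Jan 2, 2181: 366 days (Feb 29, 2180 is in that span).
Jan 2, 2181 → Jan 2, 2182: 365 days.
Jan 2, 2182 → Jan 2, 2183: 365 days.
Jan 2, 2183 → Jan 2, 2184: 365 days.
Jan 2, 2184 → Jan 2, 2185: 366 days (Feb 29, 2184 is in that span).
Jan 2, 2185 → Jan 2, 2186: 365 days.
Jan 2, 2186 → Jan 2, 2187: 365 days.
Jan 2, 2187 → Jan 2, 2188: 365 days.
Jan 2, 2188 → Jan 2, 2189: 366 days (Feb 29, 2188 is in that span).
Jan 2, 2189 → Jan 2, 2190: 365 days.
Jan 2, 2190 → Jan 2, 2191: 365 days.
Jan 2, 2191 → Jan 2, 2192: 365 days.
Jan 2, 2192 → Jan 2, 2193: 366 days (Feb 29, 2192 is in that span).
Jan 2, 2193 → Jan 2, 2194: 365 days.
Jan 2, 2194 → Jan 2, 2195: 365 days.
Jan 2, 2195 → Jan 2, 2196: 365 days.
Jan 2, 2196 → Feb 2, 2196: 31 days (January has 31).
Feb 2, 2196 → Mar 2, 2196: 29 days (February has 29).
Mar 2, 2196 → Apr 2, 2196: 31 days (March has 31).
Apr 2, 2196 → May 2, 2196: 30 days (April has 30).
May 2, 2196 → Jun 2, 2196: 31 days (May has 31).
Jun 2, 2196 → Jul 2, 2196: 30 days (June has 30).
Jul 2, 2196 → Aug 2, 2196: 31 days (July has 31).
Aug 2, 2196 → Aug 16, 2196: 14 days.
Total: 6071 days.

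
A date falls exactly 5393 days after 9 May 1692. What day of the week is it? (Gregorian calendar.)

Monday

May 9, 1692 is a Friday.
5393 mod 7 = 3, so 5393 days after a Friday is Friday + 3 = Monday.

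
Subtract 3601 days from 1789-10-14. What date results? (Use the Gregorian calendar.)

−365 (one year) → Oct 14, 1788 (3236 left).
−366 (one year; includes Feb 29, 1788) → Oct 14, 1787 (2870 left).
−365 (one year) → Oct 14, 1786 (2505 left).
−365 (one year) → Oct 14, 1785 (2140 left).
−365 (one year) → Oct 14, 1784 (1775 left).
−366 (one year; includes Feb 29, 1784) → Oct 14, 1783 (1409 left).
−365 (one year) → Oct 14, 1782 (1044 left).
−365 (one year) → Oct 14, 1781 (679 left).
−365 (one year) → Oct 14, 1780 (314 left).
−14 → Sep 30, 1780 (end of Sep, 30 days; 300 left).
−30 → Aug 31, 1780 (end of Aug, 31 days; 270 left).
−31 → Jul 31, 1780 (end of Jul, 31 days; 239 left).
−31 → Jun 30, 1780 (end of Jun, 30 days; 208 left).
−30 → May 31, 1780 (end of May, 31 days; 178 left).
−31 → Apr 30, 1780 (end of Apr, 30 days; 147 left).
−30 → Mar 31, 1780 (end of Mar, 31 days; 117 left).
−31 → Feb 29, 1780 (end of Feb, 29 days; 86 left).
−29 → Jan 31, 1780 (end of Jan, 31 days; 57 left).
−31 → Dec 31, 1779 (end of Dec, 31 days; 26 left).
−26 → Dec 5, 1779.

December 5, 1779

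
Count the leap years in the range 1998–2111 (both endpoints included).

27

Multiples of 4 in [1998,2111]: 28.
Of those, multiples of 100: 2 (not leap unless ÷400).
Multiples of 400: 1.
Leap years = 28 − 2 + 1 = 27.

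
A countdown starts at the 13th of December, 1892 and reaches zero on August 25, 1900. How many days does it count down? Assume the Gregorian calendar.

Dec 13, 1892 → Dec 13, 1893: 365 days.
Dec 13, 1893 → Dec 13, 1894: 365 days.
Dec 13, 1894 → Dec 13, 1895: 365 days.
Dec 13, 1895 → Dec 13, 1896: 366 days (Feb 29, 1896 is in that span).
Dec 13, 1896 → Dec 13, 1897: 365 days.
Dec 13, 1897 → Dec 13, 1898: 365 days.
Dec 13, 1898 → Dec 13, 1899: 365 days.
Dec 13, 1899 → Jan 13, 1900: 31 days (December has 31).
Jan 13, 1900 → Feb 13, 1900: 31 days (January has 31).
Feb 13, 1900 → Mar 13, 1900: 28 days (February has 28).
Mar 13, 1900 → Apr 13, 1900: 31 days (March has 31).
Apr 13, 1900 → May 13, 1900: 30 days (April has 30).
May 13, 1900 → Jun 13, 1900: 31 days (May has 31).
Jun 13, 1900 → Jul 13, 1900: 30 days (June has 30).
Jul 13, 1900 → Aug 13, 1900: 31 days (July has 31).
Aug 13, 1900 → Aug 25, 1900: 12 days.
Total: 2811 days.

2811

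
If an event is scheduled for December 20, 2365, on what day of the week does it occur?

Monday

Doomsday rule: the anchor day for the 2300s is Wednesday. For year 65: 65÷12 = 5 r 5, and 5÷4 = 1, so 5+5+1 = 11.
Wednesday + 11 ≡ Sunday — that's 2365's doomsday.
In December the doomsday date is Dec 12.
Dec 20 is 8 days after Dec 12; 8 mod 7 = 1, so Sunday + 1 = Monday.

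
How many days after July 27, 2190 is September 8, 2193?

1139

Jul 27, 2190 → Jul 27, 2191: 365 days.
Jul 27, 2191 → Jul 27, 2192: 366 days (Feb 29, 2192 is in that span).
Jul 27, 2192 → Jul 27, 2193: 365 days.
Jul 27, 2193 → Aug 27, 2193: 31 days (July has 31).
Aug 27, 2193 → Sep 8, 2193: 12 days.
Total: 1139 days.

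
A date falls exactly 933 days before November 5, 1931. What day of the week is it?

Nov 5, 1931 is a Thursday.
933 mod 7 = 2, so 933 days before a Thursday is Thursday − 2 = Tuesday.

Tuesday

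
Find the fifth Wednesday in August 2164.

August 29, 2164

August 1, 2164 is a Wednesday.
The first Wednesday is therefore August 1 (same day).
The fifth Wednesday is 1 + 4×7 = August 29.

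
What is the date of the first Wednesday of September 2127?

September 1, 2127 is a Monday.
The first Wednesday is therefore September 3 (2 days later).

September 3, 2127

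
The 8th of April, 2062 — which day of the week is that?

Doomsday rule: the anchor day for the 2000s is Tuesday. For year 62: 62÷12 = 5 r 2, and 2÷4 = 0, so 5+2+0 = 7.
Tuesday + 7 ≡ Tuesday — that's 2062's doomsday.
In April the doomsday date is Apr 4.
Apr 8 is 4 days after Apr 4; 4 mod 7 = 4, so Tuesday + 4 = Saturday.

Saturday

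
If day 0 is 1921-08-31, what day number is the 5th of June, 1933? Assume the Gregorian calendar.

4296

Aug 31, 1921 → Aug 31, 1922: 365 days.
Aug 31, 1922 → Aug 31, 1923: 365 days.
Aug 31, 1923 → Aug 31, 1924: 366 days (Feb 29, 1924 is in that span).
Aug 31, 1924 → Aug 31, 1925: 365 days.
Aug 31, 1925 → Aug 31, 1926: 365 days.
Aug 31, 1926 → Aug 31, 1927: 365 days.
Aug 31, 1927 → Aug 31, 1928: 366 days (Feb 29, 1928 is in that span).
Aug 31, 1928 → Aug 31, 1929: 365 days.
Aug 31, 1929 → Aug 31, 1930: 365 days.
Aug 31, 1930 → Aug 31, 1931: 365 days.
Aug 31, 1931 → Aug 31, 1932: 366 days (Feb 29, 1932 is in that span).
Aug 31, 1932 → Sep 30, 1932: 30 days (August has 31).
Sep 30, 1932 → Oct 30, 1932: 30 days (September has 30).
Oct 30, 1932 → Nov 30, 1932: 31 days (October has 31).
Nov 30, 1932 → Dec 30, 1932: 30 days (November has 30).
Dec 30, 1932 → Jan 30, 1933: 31 days (December has 31).
Jan 30, 1933 → Feb 28, 1933: 29 days (January has 31).
Feb 28, 1933 → Mar 28, 1933: 28 days (February has 28).
Mar 28, 1933 → Apr 28, 1933: 31 days (March has 31).
Apr 28, 1933 → May 28, 1933: 30 days (April has 30).
May 28, 1933 → Jun 5, 1933: 8 days.
Total: 4296 days.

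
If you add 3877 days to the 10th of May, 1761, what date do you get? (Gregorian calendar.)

December 21, 1771

+365 (one year) → May 10, 1762 (3512 left).
+365 (one year) → May 10, 1763 (3147 left).
+366 (one year; includes Feb 29, 1764) → May 10, 1764 (2781 left).
+365 (one year) → May 10, 1765 (2416 left).
+365 (one year) → May 10, 1766 (2051 left).
+365 (one year) → May 10, 1767 (1686 left).
+366 (one year; includes Feb 29, 1768) → May 10, 1768 (1320 left).
+365 (one year) → May 10, 1769 (955 left).
+365 (one year) → May 10, 1770 (590 left).
+365 (one year) → May 10, 1771 (225 left).
May has 31 days: +22 → Jun 1, 1771 (203 left).
Jun has 30 days: +30 → Jul 1, 1771 (173 left).
Jul has 31 days: +31 → Aug 1, 1771 (142 left).
Aug has 31 days: +31 → Sep 1, 1771 (111 left).
Sep has 30 days: +30 → Oct 1, 1771 (81 left).
Oct has 31 days: +31 → Nov 1, 1771 (50 left).
Nov has 30 days: +30 → Dec 1, 1771 (20 left).
+20 → Dec 21, 1771.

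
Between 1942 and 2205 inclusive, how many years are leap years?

Multiples of 4 in [1942,2205]: 66.
Of those, multiples of 100: 3 (not leap unless ÷400).
Multiples of 400: 1.
Leap years = 66 − 3 + 1 = 64.

64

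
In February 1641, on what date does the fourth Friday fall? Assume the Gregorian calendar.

February 1, 1641 is a Friday.
The first Friday is therefore February 1 (same day).
The fourth Friday is 1 + 3×7 = February 22.

February 22, 1641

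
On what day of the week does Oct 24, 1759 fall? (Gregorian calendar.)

Wednesday

Doomsday rule: the anchor day for the 1700s is Sunday. For year 59: 59÷12 = 4 r 11, and 11÷4 = 2, so 4+11+2 = 17.
Sunday + 17 ≡ Wednesday — that's 1759's doomsday.
In October the doomsday date is Oct 10.
Oct 24 is 14 days after Oct 10; 14 mod 7 = 0, so Wednesday + 0 = Wednesday.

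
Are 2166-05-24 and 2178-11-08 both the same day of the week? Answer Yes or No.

No

From May 24, 2166 to Nov 8, 2178 is 4551 days.
4551 mod 7 = 1, so they are different weekdays.
(May 24, 2166 is a Saturday; Nov 8, 2178 is a Sunday.)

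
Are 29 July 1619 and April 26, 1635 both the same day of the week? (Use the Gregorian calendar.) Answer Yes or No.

From Jul 29, 1619 to Apr 26, 1635 is 5750 days.
5750 mod 7 = 3, so they are different weekdays.
(Jul 29, 1619 is a Monday; Apr 26, 1635 is a Thursday.)

No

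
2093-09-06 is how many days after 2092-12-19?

261

Dec 19, 2092 → Jan 19, 2093: 31 days (December has 31).
Jan 19, 2093 → Feb 19, 2093: 31 days (January has 31).
Feb 19, 2093 → Mar 19, 2093: 28 days (February has 28).
Mar 19, 2093 → Apr 19, 2093: 31 days (March has 31).
Apr 19, 2093 → May 19, 2093: 30 days (April has 30).
May 19, 2093 → Jun 19, 2093: 31 days (May has 31).
Jun 19, 2093 → Jul 19, 2093: 30 days (June has 30).
Jul 19, 2093 → Aug 19, 2093: 31 days (July has 31).
Aug 19, 2093 → Sep 6, 2093: 18 days.
Total: 261 days.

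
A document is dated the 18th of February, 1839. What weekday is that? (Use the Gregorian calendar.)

Monday

January 1, 1839 is a Tuesday.
Jan 1, 1839 → Feb 1, 1839: 31 days (January has 31).
Feb 1, 1839 → Feb 18, 1839: 17 days.
Total: 48 days.
48 mod 7 = 6, so Tuesday + 6 = Monday.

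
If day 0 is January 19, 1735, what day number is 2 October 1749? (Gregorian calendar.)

5370

Jan 19, 1735 → Jan 19, 1736: 365 days.
Jan 19, 1736 → Jan 19, 1737: 366 days (Feb 29, 1736 is in that span).
Jan 19, 1737 → Jan 19, 1738: 365 days.
Jan 19, 1738 → Jan 19, 1739: 365 days.
Jan 19, 1739 → Jan 19, 1740: 365 days.
Jan 19, 1740 → Jan 19, 1741: 366 days (Feb 29, 1740 is in that span).
Jan 19, 1741 → Jan 19, 1742: 365 days.
Jan 19, 1742 → Jan 19, 1743: 365 days.
Jan 19, 1743 → Jan 19, 1744: 365 days.
Jan 19, 1744 → Jan 19, 1745: 366 days (Feb 29, 1744 is in that span).
Jan 19, 1745 → Jan 19, 1746: 365 days.
Jan 19, 1746 → Jan 19, 1747: 365 days.
Jan 19, 1747 → Jan 19, 1748: 365 days.
Jan 19, 1748 → Jan 19, 1749: 366 days (Feb 29, 1748 is in that span).
Jan 19, 1749 → Feb 19, 1749: 31 days (January has 31).
Feb 19, 1749 → Mar 19, 1749: 28 days (February has 28).
Mar 19, 1749 → Apr 19, 1749: 31 days (March has 31).
Apr 19, 1749 → May 19, 1749: 30 days (April has 30).
May 19, 1749 → Jun 19, 1749: 31 days (May has 31).
Jun 19, 1749 → Jul 19, 1749: 30 days (June has 30).
Jul 19, 1749 → Aug 19, 1749: 31 days (July has 31).
Aug 19, 1749 → Sep 19, 1749: 31 days (August has 31).
Sep 19, 1749 → Oct 2, 1749: 13 days.
Total: 5370 days.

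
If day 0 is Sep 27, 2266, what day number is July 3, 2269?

1010

Sep 27, 2266 → Sep 27, 2267: 365 days.
Sep 27, 2267 → Sep 27, 2268: 366 days (Feb 29, 2268 is in that span).
Sep 27, 2268 → Oct 27, 2268: 30 days (September has 30).
Oct 27, 2268 → Nov 27, 2268: 31 days (October has 31).
Nov 27, 2268 → Dec 27, 2268: 30 days (November has 30).
Dec 27, 2268 → Jan 27, 2269: 31 days (December has 31).
Jan 27, 2269 → Feb 27, 2269: 31 days (January has 31).
Feb 27, 2269 → Mar 27, 2269: 28 days (February has 28).
Mar 27, 2269 → Apr 27, 2269: 31 days (March has 31).
Apr 27, 2269 → May 27, 2269: 30 days (April has 30).
May 27, 2269 → Jun 27, 2269: 31 days (May has 31).
Jun 27, 2269 → Jul 3, 2269: 6 days.
Total: 1010 days.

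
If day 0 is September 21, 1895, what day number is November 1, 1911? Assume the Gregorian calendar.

Sep 21, 1895 → Sep 21, 1896: 366 days (Feb 29, 1896 is in that span).
Sep 21, 1896 → Sep 21, 1897: 365 days.
Sep 21, 1897 → Sep 21, 1898: 365 days.
Sep 21, 1898 → Sep 21, 1899: 365 days.
Sep 21, 1899 → Sep 21, 1900: 365 days.
Sep 21, 1900 → Sep 21, 1901: 365 days.
Sep 21, 1901 → Sep 21, 1902: 365 days.
Sep 21, 1902 → Sep 21, 1903: 365 days.
Sep 21, 1903 → Sep 21, 1904: 366 days (Feb 29, 1904 is in that span).
Sep 21, 1904 → Sep 21, 1905: 365 days.
Sep 21, 1905 → Sep 21, 1906: 365 days.
Sep 21, 1906 → Sep 21, 1907: 365 days.
Sep 21, 1907 → Sep 21, 1908: 366 days (Feb 29, 1908 is in that span).
Sep 21, 1908 → Sep 21, 1909: 365 days.
Sep 21, 1909 → Sep 21, 1910: 365 days.
Sep 21, 1910 → Sep 21, 1911: 365 days.
Sep 21, 1911 → Oct 21, 1911: 30 days (September has 30).
Oct 21, 1911 → Nov 1, 1911: 11 days.
Total: 5884 days.

5884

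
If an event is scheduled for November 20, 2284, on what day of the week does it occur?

Thursday

Doomsday rule: the anchor day for the 2200s is Friday. For year 84: 84÷12 = 7 r 0, and 0÷4 = 0, so 7+0+0 = 7.
Friday + 7 ≡ Friday — that's 2284's doomsday.
In November the doomsday date is Nov 7.
Nov 20 is 13 days after Nov 7; 13 mod 7 = 6, so Friday + 6 = Thursday.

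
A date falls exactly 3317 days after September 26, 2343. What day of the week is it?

Saturday

First find the weekday of Sep 26, 2343. Doomsday rule: the anchor day for the 2300s is Wednesday. For year 43: 43÷12 = 3 r 7, and 7÷4 = 1, so 3+7+1 = 11.
Wednesday + 11 ≡ Sunday — that's 2343's doomsday.
In September the doomsday date is Sep 5.
Sep 26 is 21 days after Sep 5; 21 mod 7 = 0, so Sunday + 0 = Sunday.
3317 mod 7 = 6, so 3317 days after a Sunday is Sunday + 6 = Saturday.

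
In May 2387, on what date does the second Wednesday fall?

May 13, 2387

May 1, 2387 is a Friday.
The first Wednesday is therefore May 6 (5 days later).
The second Wednesday is 6 + 1×7 = May 13.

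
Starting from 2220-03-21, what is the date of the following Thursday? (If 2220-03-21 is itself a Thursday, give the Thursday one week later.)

March 23, 2220

Mar 21, 2220 is a Tuesday.
From Tuesday to the next Thursday is 2 days.
Mar 21, 2220 + 2 = Mar 23, 2220.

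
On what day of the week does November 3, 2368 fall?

Sunday

Doomsday rule: the anchor day for the 2300s is Wednesday. For year 68: 68÷12 = 5 r 8, and 8÷4 = 2, so 5+8+2 = 15.
Wednesday + 15 ≡ Thursday — that's 2368's doomsday.
In November the doomsday date is Nov 7.
Nov 3 is 4 days before Nov 7; 4 mod 7 = 4, so Thursday − 4 = Sunday.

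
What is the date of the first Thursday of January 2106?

January 7, 2106

January 1, 2106 is a Friday.
The first Thursday is therefore January 7 (6 days later).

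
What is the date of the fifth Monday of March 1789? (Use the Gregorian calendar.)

March 1, 1789 is a Sunday.
The first Monday is therefore March 2 (1 days later).
The fifth Monday is 2 + 4×7 = March 30.

March 30, 1789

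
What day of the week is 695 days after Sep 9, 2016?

Sunday

Sep 9, 2016 is a Friday.
695 mod 7 = 2, so 695 days after a Friday is Friday + 2 = Sunday.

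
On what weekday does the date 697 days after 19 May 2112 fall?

May 19, 2112 is a Thursday.
697 mod 7 = 4, so 697 days after a Thursday is Thursday + 4 = Monday.

Monday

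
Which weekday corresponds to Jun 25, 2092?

Wednesday

January 1, 2092 is a Tuesday.
Jan 1, 2092 → Feb 1, 2092: 31 days (January has 31).
Feb 1, 2092 → Mar 1, 2092: 29 days (February has 29).
Mar 1, 2092 → Apr 1, 2092: 31 days (March has 31).
Apr 1, 2092 → May 1, 2092: 30 days (April has 30).
May 1, 2092 → Jun 1, 2092: 31 days (May has 31).
Jun 1, 2092 → Jun 25, 2092: 24 days.
Total: 176 days.
176 mod 7 = 1, so Tuesday + 1 = Wednesday.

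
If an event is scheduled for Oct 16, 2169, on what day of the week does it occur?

Doomsday rule: the anchor day for the 2100s is Sunday. For year 69: 69÷12 = 5 r 9, and 9÷4 = 2, so 5+9+2 = 16.
Sunday + 16 ≡ Tuesday — that's 2169's doomsday.
In October the doomsday date is Oct 10.
Oct 16 is 6 days after Oct 10; 6 mod 7 = 6, so Tuesday + 6 = Monday.

Monday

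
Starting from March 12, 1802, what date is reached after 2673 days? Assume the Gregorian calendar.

+365 (one year) → Mar 12, 1803 (2308 left).
+366 (one year; includes Feb 29, 1804) → Mar 12, 1804 (1942 left).
+365 (one year) → Mar 12, 1805 (1577 left).
+365 (one year) → Mar 12, 1806 (1212 left).
+365 (one year) → Mar 12, 1807 (847 left).
+366 (one year; includes Feb 29, 1808) → Mar 12, 1808 (481 left).
+365 (one year) → Mar 12, 1809 (116 left).
Mar has 31 days: +20 → Apr 1, 1809 (96 left).
Apr has 30 days: +30 → May 1, 1809 (66 left).
May has 31 days: +31 → Jun 1, 1809 (35 left).
Jun has 30 days: +30 → Jul 1, 1809 (5 left).
+5 → Jul 6, 1809.

July 6, 1809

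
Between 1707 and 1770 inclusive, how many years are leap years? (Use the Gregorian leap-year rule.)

Multiples of 4 in [1707,1770]: 16.
Of those, multiples of 100: 0 (not leap unless ÷400).
Multiples of 400: 0.
Leap years = 16 − 0 + 0 = 16.

16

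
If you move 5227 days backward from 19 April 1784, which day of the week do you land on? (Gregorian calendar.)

Apr 19, 1784 is a Monday.
5227 mod 7 = 5, so 5227 days before a Monday is Monday − 5 = Wednesday.

Wednesday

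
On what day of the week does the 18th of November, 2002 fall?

Monday

Doomsday rule: the anchor day for the 2000s is Tuesday. For year 02: 2÷12 = 0 r 2, and 2÷4 = 0, so 0+2+0 = 2.
Tuesday + 2 ≡ Thursday — that's 2002's doomsday.
In November the doomsday date is Nov 7.
Nov 18 is 11 days after Nov 7; 11 mod 7 = 4, so Thursday + 4 = Monday.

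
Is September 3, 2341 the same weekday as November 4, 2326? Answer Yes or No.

From Nov 4, 2326 to Sep 3, 2341 is 5417 days.
5417 mod 7 = 6, so they are different weekdays.
(Nov 4, 2326 is a Thursday; Sep 3, 2341 is a Wednesday.)

No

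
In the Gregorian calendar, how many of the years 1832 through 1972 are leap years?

Multiples of 4 in [1832,1972]: 36.
Of those, multiples of 100: 1 (not leap unless ÷400).
Multiples of 400: 0.
Leap years = 36 − 1 + 0 = 35.

35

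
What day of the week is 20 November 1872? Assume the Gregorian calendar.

Doomsday rule: the anchor day for the 1800s is Friday. For year 72: 72÷12 = 6 r 0, and 0÷4 = 0, so 6+0+0 = 6.
Friday + 6 ≡ Thursday — that's 1872's doomsday.
In November the doomsday date is Nov 7.
Nov 20 is 13 days after Nov 7; 13 mod 7 = 6, so Thursday + 6 = Wednesday.

Wednesday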